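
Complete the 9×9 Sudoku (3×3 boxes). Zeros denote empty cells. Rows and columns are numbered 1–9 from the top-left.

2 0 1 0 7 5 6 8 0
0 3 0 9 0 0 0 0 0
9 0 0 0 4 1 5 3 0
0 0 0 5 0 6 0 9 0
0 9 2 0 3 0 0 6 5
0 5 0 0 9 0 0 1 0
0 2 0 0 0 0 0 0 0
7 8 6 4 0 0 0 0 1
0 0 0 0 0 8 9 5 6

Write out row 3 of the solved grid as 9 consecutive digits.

r1c2 = 4: row 1 has {1,2,5,6,7,8}; col 2 has {2,3,5,8,9}; box has {1,2,3,9} → only 4 remains.
r1c4 = 3: row 1 has {1,2,4,5,6,7,8}; col 4 has {4,5,9}; box has {1,4,5,7,9} → only 3 remains.
r1c9 = 9: row 1 has {1,2,3,4,5,6,7,8}; col 9 has {1,5,6}; box has {3,5,6,8} → only 9 remains.
r2c6 = 2: row 2 has {3,9}; col 6 has {1,5,6,8}; box has {1,3,4,5,7,9} → only 2 remains.
r8c8 = 2: row 8 has {1,4,6,7,8}; col 8 has {1,3,5,6,8,9}; box has {1,5,6,9} → only 2 remains.
r9c2 = 1: row 9 has {5,6,8,9}; col 2 has {2,3,4,5,8,9}; box has {2,6,7,8} → only 1 remains.
r9c5 = 2: row 9 has {1,5,6,8,9}; col 5 has {3,4,7,9}; box has {4,8} → only 2 remains.
r4c2 = 7: row 4 has {5,6,9}; col 2 has {1,2,3,4,5,8,9}; box has {2,5,9} → only 7 remains.
r8c5 = 5: row 8 has {1,2,4,6,7,8}; col 5 has {2,3,4,7,9}; box has {2,4,8} → only 5 remains.
r8c7 = 3: row 8 has {1,2,4,5,6,7,8}; col 7 has {5,6,9}; box has {1,2,5,6,9} → only 3 remains.
r9c4 = 7: row 9 has {1,2,5,6,8,9}; col 4 has {3,4,5,9}; box has {2,4,5,8} → only 7 remains.
r3c2 = 6: row 3 has {1,3,4,5,9}; col 2 has {1,2,3,4,5,7,8,9}; box has {1,2,3,4,9} → only 6 remains.
r3c4 = 8: row 3 has {1,3,4,5,6,9}; col 4 has {3,4,5,7,9}; box has {1,2,3,4,5,7,9} → only 8 remains.
r5c4 = 1: row 5 has {2,3,5,6,9}; col 4 has {3,4,5,7,8,9}; box has {3,5,6,9} → only 1 remains.
r6c4 = 2: row 6 has {1,5,9}; col 4 has {1,3,4,5,7,8,9}; box has {1,3,5,6,9} → only 2 remains.
r7c4 = 6: row 7 has {2}; col 4 has {1,2,3,4,5,7,8,9}; box has {2,4,5,7,8} → only 6 remains.
r7c5 = 1: row 7 has {2,6}; col 5 has {2,3,4,5,7,9}; box has {2,4,5,6,7,8} → only 1 remains.
r8c6 = 9: row 8 has {1,2,3,4,5,6,7,8}; col 6 has {1,2,5,6,8}; box has {1,2,4,5,6,7,8} → only 9 remains.
r2c5 = 6: row 2 has {2,3,9}; col 5 has {1,2,3,4,5,7,9}; box has {1,2,3,4,5,7,8,9} → only 6 remains.
r3c3 = 7: row 3 has {1,3,4,5,6,8,9}; col 3 has {1,2,6}; box has {1,2,3,4,6,9} → only 7 remains.
r3c9 = 2: row 3 has {1,3,4,5,6,7,8,9}; col 9 has {1,5,6,9}; box has {3,5,6,8,9} → only 2 remains.

967841532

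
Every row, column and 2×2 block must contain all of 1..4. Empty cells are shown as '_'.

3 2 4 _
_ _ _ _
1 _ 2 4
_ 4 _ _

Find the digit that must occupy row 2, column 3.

row 1, column 4 = 1: row 1 has {2,3,4}; col 4 has {4}; box has {4} → only 1 remains.
row 2, column 1 = 4: row 2 has {}; col 1 has {1,3}; box has {2,3} → only 4 remains.
row 2, column 2 = 1: row 2 has {4}; col 2 has {2,4}; box has {2,3,4} → only 1 remains.
row 2, column 3 = 3: row 2 has {1,4}; col 3 has {2,4}; box has {1,4} → only 3 remains.

3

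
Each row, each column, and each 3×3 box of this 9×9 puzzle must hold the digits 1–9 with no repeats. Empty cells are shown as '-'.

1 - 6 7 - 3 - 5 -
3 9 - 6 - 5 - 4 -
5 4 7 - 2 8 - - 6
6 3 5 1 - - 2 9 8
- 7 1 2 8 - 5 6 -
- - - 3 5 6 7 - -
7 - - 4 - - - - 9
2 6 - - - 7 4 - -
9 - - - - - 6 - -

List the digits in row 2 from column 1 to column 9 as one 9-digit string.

r1c9 = 2: row 1 has {1,3,5,6,7}; col 9 has {6,8,9}; box has {4,5,6} → only 2 remains.
r2c5 = 1: row 2 has {3,4,5,6,9}; col 5 has {2,5,8}; box has {2,3,5,6,7,8} → only 1 remains.
r2c7 = 8: row 2 has {1,3,4,5,6,9}; col 7 has {2,4,5,6,7}; box has {2,4,5,6} → only 8 remains.
r2c9 = 7: row 2 has {1,3,4,5,6,8,9}; col 9 has {2,6,8,9}; box has {2,4,5,6,8} → only 7 remains.
r3c4 = 9: row 3 has {2,4,5,6,7,8}; col 4 has {1,2,3,4,6,7}; box has {1,2,3,5,6,7,8} → only 9 remains.
r4c6 = 4: row 4 has {1,2,3,5,6,8,9}; col 6 has {3,5,6,7,8}; box has {1,2,3,5,6,8} → only 4 remains.
r5c1 = 4: row 5 has {1,2,5,6,7,8}; col 1 has {1,2,3,5,6,7,9}; box has {1,3,5,6,7} → only 4 remains.
r5c6 = 9: row 5 has {1,2,4,5,6,7,8}; col 6 has {3,4,5,6,7,8}; box has {1,2,3,4,5,6,8} → only 9 remains.
r5c9 = 3: row 5 has {1,2,4,5,6,7,8,9}; col 9 has {2,6,7,8,9}; box has {2,5,6,7,8,9} → only 3 remains.
r6c1 = 8: row 6 has {3,5,6,7}; col 1 has {1,2,3,4,5,6,7,9}; box has {1,3,4,5,6,7} → only 8 remains.
r6c2 = 2: row 6 has {3,5,6,7,8}; col 2 has {3,4,6,7,9}; box has {1,3,4,5,6,7,8} → only 2 remains.
r6c3 = 9: row 6 has {2,3,5,6,7,8}; col 3 has {1,5,6,7}; box has {1,2,3,4,5,6,7,8} → only 9 remains.
r6c8 = 1: row 6 has {2,3,5,6,7,8,9}; col 8 has {4,5,6,9}; box has {2,3,5,6,7,8,9} → only 1 remains.
r6c9 = 4: row 6 has {1,2,3,5,6,7,8,9}; col 9 has {2,3,6,7,8,9}; box has {1,2,3,5,6,7,8,9} → only 4 remains.
r9c5 = 3: row 9 has {6,9}; col 5 has {1,2,5,8}; box has {4,7} → only 3 remains.
r1c2 = 8: row 1 has {1,2,3,5,6,7}; col 2 has {2,3,4,6,7,9}; box has {1,3,4,5,6,7,9} → only 8 remains.
r1c5 = 4: row 1 has {1,2,3,5,6,7,8}; col 5 has {1,2,3,5,8}; box has {1,2,3,5,6,7,8,9} → only 4 remains.
r1c7 = 9: row 1 has {1,2,3,4,5,6,7,8}; col 7 has {2,4,5,6,7,8}; box has {2,4,5,6,7,8} → only 9 remains.
r2c3 = 2: row 2 has {1,3,4,5,6,7,8,9}; col 3 has {1,5,6,7,9}; box has {1,3,4,5,6,7,8,9} → only 2 remains.

392615847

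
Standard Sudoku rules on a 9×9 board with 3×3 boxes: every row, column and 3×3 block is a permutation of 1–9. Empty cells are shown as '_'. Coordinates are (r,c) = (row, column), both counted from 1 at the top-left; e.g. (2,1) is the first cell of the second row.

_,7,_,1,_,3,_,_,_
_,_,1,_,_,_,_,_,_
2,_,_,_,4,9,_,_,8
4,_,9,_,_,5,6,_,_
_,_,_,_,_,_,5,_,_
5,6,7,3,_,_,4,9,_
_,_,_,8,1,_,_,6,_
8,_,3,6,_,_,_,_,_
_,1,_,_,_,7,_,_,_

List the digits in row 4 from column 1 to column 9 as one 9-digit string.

(3,3) = 6 (hidden single in row 3).
(1,1) = 9 (sole candidate).
(1,7) = 2 (sole candidate).
(2,1) = 3 (sole candidate).
(3,2) = 5 (sole candidate).
(3,4) = 7 (sole candidate).
(4,4) = 2: row 4 has {4,5,6,9}; col 4 has {1,3,6,7,8}; box has {3,5} → only 2 remains.
(5,1) = 1 (sole candidate).
(6,5) = 8 (sole candidate).
(6,6) = 1 (sole candidate).
(6,9) = 2 (sole candidate).
(7,1) = 7 (sole candidate).
(9,1) = 6 (sole candidate).
(2,4) = 5 (sole candidate).
(4,5) = 7: row 4 has {2,4,5,6,9}; col 5 has {1,4,8}; box has {1,2,3,5,8} → only 7 remains.
(1,5) = 6 (sole candidate).
(2,5) = 2 (sole candidate).
(2,6) = 8 (sole candidate).
(5,5) = 9 (sole candidate).
(8,5) = 5 (sole candidate).
(9,5) = 3 (sole candidate).
(2,2) = 4 (sole candidate).
(2,8) = 7 (sole candidate).
(5,4) = 4 (sole candidate).
(5,6) = 6 (sole candidate).
(9,4) = 9 (sole candidate).
(9,7) = 8 (sole candidate).
(1,3) = 8 (sole candidate).
(2,7) = 9 (sole candidate).
(2,9) = 6 (sole candidate).
(5,3) = 2 (sole candidate).
(7,7) = 3 (sole candidate).
(3,7) = 1 (sole candidate).
(3,8) = 3 (sole candidate).
(5,8) = 8 (sole candidate).
(8,7) = 7 (sole candidate).
(4,8) = 1: row 4 has {2,4,5,6,7,9}; col 8 has {3,6,7,8,9}; box has {2,4,5,6,8,9} → only 1 remains.
(4,9) = 3: row 4 has {1,2,4,5,6,7,9}; col 9 has {2,6,8}; box has {1,2,4,5,6,8,9} → only 3 remains.
(5,2) = 3 (sole candidate).
(5,9) = 7 (sole candidate).
(4,2) = 8: row 4 has {1,2,3,4,5,6,7,9}; col 2 has {1,3,4,5,6,7}; box has {1,2,3,4,5,6,7,9} → only 8 remains.

489275613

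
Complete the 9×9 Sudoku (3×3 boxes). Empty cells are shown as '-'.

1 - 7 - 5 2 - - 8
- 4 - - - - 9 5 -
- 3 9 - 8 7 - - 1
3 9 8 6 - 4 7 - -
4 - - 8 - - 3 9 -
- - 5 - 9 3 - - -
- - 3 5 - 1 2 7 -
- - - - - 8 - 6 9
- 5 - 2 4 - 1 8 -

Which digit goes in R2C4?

R1C2 = 6: row 1 has {1,2,5,7,8}; col 2 has {3,4,5,9}; box has {1,3,4,7,9} → only 6 remains.
R1C7 = 4: row 1 has {1,2,5,6,7,8}; col 7 has {1,2,3,7,9}; box has {1,5,8,9} → only 4 remains.
R1C8 = 3: row 1 has {1,2,4,5,6,7,8}; col 8 has {5,6,7,8,9}; box has {1,4,5,8,9} → only 3 remains.
R2C3 = 2: row 2 has {4,5,9}; col 3 has {3,5,7,8,9}; box has {1,3,4,6,7,9} → only 2 remains.
R2C6 = 6: row 2 has {2,4,5,9}; col 6 has {1,2,3,4,7,8}; box has {2,5,7,8} → only 6 remains.
R2C9 = 7: row 2 has {2,4,5,6,9}; col 9 has {1,8,9}; box has {1,3,4,5,8,9} → only 7 remains.
R3C1 = 5: row 3 has {1,3,7,8,9}; col 1 has {1,3,4}; box has {1,2,3,4,6,7,9} → only 5 remains.
R3C4 = 4: row 3 has {1,3,5,7,8,9}; col 4 has {2,5,6,8}; box has {2,5,6,7,8} → only 4 remains.
R3C7 = 6: row 3 has {1,3,4,5,7,8,9}; col 7 has {1,2,3,4,7,9}; box has {1,3,4,5,7,8,9} → only 6 remains.
R3C8 = 2: row 3 has {1,3,4,5,6,7,8,9}; col 8 has {3,5,6,7,8,9}; box has {1,3,4,5,6,7,8,9} → only 2 remains.
R4C8 = 1: row 4 has {3,4,6,7,8,9}; col 8 has {2,3,5,6,7,8,9}; box has {3,7,9} → only 1 remains.
R5C6 = 5: row 5 has {3,4,8,9}; col 6 has {1,2,3,4,6,7,8}; box has {3,4,6,8,9} → only 5 remains.
R6C7 = 8: row 6 has {3,5,9}; col 7 has {1,2,3,4,6,7,9}; box has {1,3,7,9} → only 8 remains.
R6C8 = 4: row 6 has {3,5,8,9}; col 8 has {1,2,3,5,6,7,8,9}; box has {1,3,7,8,9} → only 4 remains.
R7C2 = 8: row 7 has {1,2,3,5,7}; col 2 has {3,4,5,6,9}; box has {3,5} → only 8 remains.
R7C5 = 6: row 7 has {1,2,3,5,7,8}; col 5 has {4,5,8,9}; box has {1,2,4,5,8} → only 6 remains.
R7C9 = 4: row 7 has {1,2,3,5,6,7,8}; col 9 has {1,7,8,9}; box has {1,2,6,7,8,9} → only 4 remains.
R8C7 = 5: row 8 has {6,8,9}; col 7 has {1,2,3,4,6,7,8,9}; box has {1,2,4,6,7,8,9} → only 5 remains.
R9C3 = 6: row 9 has {1,2,4,5,8}; col 3 has {2,3,5,7,8,9}; box has {3,5,8} → only 6 remains.
R9C6 = 9: row 9 has {1,2,4,5,6,8}; col 6 has {1,2,3,4,5,6,7,8}; box has {1,2,4,5,6,8} → only 9 remains.
R9C9 = 3: row 9 has {1,2,4,5,6,8,9}; col 9 has {1,4,7,8,9}; box has {1,2,4,5,6,7,8,9} → only 3 remains.
R1C4 = 9: row 1 has {1,2,3,4,5,6,7,8}; col 4 has {2,4,5,6,8}; box has {2,4,5,6,7,8} → only 9 remains.
R2C1 = 8: row 2 has {2,4,5,6,7,9}; col 1 has {1,3,4,5}; box has {1,2,3,4,5,6,7,9} → only 8 remains.
R4C5 = 2: row 4 has {1,3,4,6,7,8,9}; col 5 has {4,5,6,8,9}; box has {3,4,5,6,8,9} → only 2 remains.
R4C9 = 5: row 4 has {1,2,3,4,6,7,8,9}; col 9 has {1,3,4,7,8,9}; box has {1,3,4,7,8,9} → only 5 remains.
R5C3 = 1: row 5 has {3,4,5,8,9}; col 3 has {2,3,5,6,7,8,9}; box has {3,4,5,8,9} → only 1 remains.
R5C5 = 7: row 5 has {1,3,4,5,8,9}; col 5 has {2,4,5,6,8,9}; box has {2,3,4,5,6,8,9} → only 7 remains.
R6C4 = 1: row 6 has {3,4,5,8,9}; col 4 has {2,4,5,6,8,9}; box has {2,3,4,5,6,7,8,9} → only 1 remains.
R7C1 = 9: row 7 has {1,2,3,4,5,6,7,8}; col 1 has {1,3,4,5,8}; box has {3,5,6,8} → only 9 remains.
R8C3 = 4: row 8 has {5,6,8,9}; col 3 has {1,2,3,5,6,7,8,9}; box has {3,5,6,8,9} → only 4 remains.
R8C5 = 3: row 8 has {4,5,6,8,9}; col 5 has {2,4,5,6,7,8,9}; box has {1,2,4,5,6,8,9} → only 3 remains.
R9C1 = 7: row 9 has {1,2,3,4,5,6,8,9}; col 1 has {1,3,4,5,8,9}; box has {3,4,5,6,8,9} → only 7 remains.
R2C4 = 3: row 2 has {2,4,5,6,7,8,9}; col 4 has {1,2,4,5,6,8,9}; box has {2,4,5,6,7,8,9} → only 3 remains.

3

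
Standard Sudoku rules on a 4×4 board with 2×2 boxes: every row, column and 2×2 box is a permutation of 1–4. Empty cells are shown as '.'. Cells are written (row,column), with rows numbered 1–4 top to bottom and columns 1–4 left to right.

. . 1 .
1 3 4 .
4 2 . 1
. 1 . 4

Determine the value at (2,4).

(1,1) = 2 (sole candidate).
(1,2) = 4 (sole candidate).
(1,4) = 3 (sole candidate).
(2,4) = 2: row 2 has {1,3,4}; col 4 has {1,3,4}; box has {1,3,4} → only 2 remains.

2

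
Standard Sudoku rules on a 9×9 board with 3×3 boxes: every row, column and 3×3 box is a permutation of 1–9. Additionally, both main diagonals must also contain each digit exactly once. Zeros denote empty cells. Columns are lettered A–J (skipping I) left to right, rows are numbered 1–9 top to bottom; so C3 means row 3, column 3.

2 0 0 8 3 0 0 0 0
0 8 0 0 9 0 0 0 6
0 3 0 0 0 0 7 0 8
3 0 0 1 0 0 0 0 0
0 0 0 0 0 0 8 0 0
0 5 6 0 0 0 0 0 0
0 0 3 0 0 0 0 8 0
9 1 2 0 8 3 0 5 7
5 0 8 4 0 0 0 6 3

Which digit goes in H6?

D8 = 6 (sole candidate).
G8 = 4 (sole candidate).
B9 = 7 (sole candidate).
G7 = 9 (sole candidate).
C3 = 4 (sole candidate).
E5 = 6 (sole candidate).
F6 = 7 (sole candidate).
C1 = 7 (hidden single in row 1).
A2 = 1 (sole candidate).
C2 = 5 (sole candidate).
A3 = 6 (sole candidate).
C4 = 9 (sole candidate).
C5 = 1 (sole candidate).
A7 = 4 (sole candidate).
B7 = 6 (sole candidate).
B1 = 9 (sole candidate).
J1 = 4 (sole candidate).
H2 = 2 (sole candidate).
F4 = 8 (sole candidate).
A5 = 7 (sole candidate).
A6 = 8 (sole candidate).
D6 = 9 (sole candidate).
H1 = 1 (sole candidate).
D2 = 7 (sole candidate).
F2 = 4 (sole candidate).
G2 = 3 (sole candidate).
H3 = 9 (sole candidate).
G1 = 5 (sole candidate).
F1 = 6 (sole candidate).
G4 = 6 (hidden single in row 4).
H4 = 7 (hidden single in row 4).
J5 = 9 (hidden single in row 5).
H6 = 3: in row 6, 3 can only go here (every other open cell in that row sees a 3).

3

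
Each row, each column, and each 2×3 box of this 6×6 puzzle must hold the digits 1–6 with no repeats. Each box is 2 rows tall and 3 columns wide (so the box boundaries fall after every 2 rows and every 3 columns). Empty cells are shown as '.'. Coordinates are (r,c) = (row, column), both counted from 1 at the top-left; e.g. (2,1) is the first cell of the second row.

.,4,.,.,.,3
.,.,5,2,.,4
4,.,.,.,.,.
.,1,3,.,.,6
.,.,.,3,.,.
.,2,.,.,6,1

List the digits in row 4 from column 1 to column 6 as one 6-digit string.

(2,5) = 1: row 2 has {2,4,5}; col 5 has {6}; box has {2,3,4} → only 1 remains.
(6,3) = 4: row 6 has {1,2,6}; col 3 has {3,5}; box has {2} → only 4 remains.
(6,4) = 5: row 6 has {1,2,4,6}; col 4 has {2,3}; box has {1,3,6} → only 5 remains.
(1,4) = 6: row 1 has {3,4}; col 4 has {2,3,5}; box has {1,2,3,4} → only 6 remains.
(1,5) = 5: row 1 has {3,4,6}; col 5 has {1,6}; box has {1,2,3,4,6} → only 5 remains.
(3,4) = 1: row 3 has {4}; col 4 has {2,3,5,6}; box has {6} → only 1 remains.
(4,4) = 4: row 4 has {1,3,6}; col 4 has {1,2,3,5,6}; box has {1,6} → only 4 remains.
(4,5) = 2: row 4 has {1,3,4,6}; col 5 has {1,5,6}; box has {1,4,6} → only 2 remains.
(5,5) = 4: row 5 has {3}; col 5 has {1,2,5,6}; box has {1,3,5,6} → only 4 remains.
(5,6) = 2: row 5 has {3,4}; col 6 has {1,3,4,6}; box has {1,3,4,5,6} → only 2 remains.
(6,1) = 3: row 6 has {1,2,4,5,6}; col 1 has {4}; box has {2,4} → only 3 remains.
(2,1) = 6: row 2 has {1,2,4,5}; col 1 has {3,4}; box has {4,5} → only 6 remains.
(2,2) = 3: row 2 has {1,2,4,5,6}; col 2 has {1,2,4}; box has {4,5,6} → only 3 remains.
(3,5) = 3: row 3 has {1,4}; col 5 has {1,2,4,5,6}; box has {1,2,4,6} → only 3 remains.
(3,6) = 5: row 3 has {1,3,4}; col 6 has {1,2,3,4,6}; box has {1,2,3,4,6} → only 5 remains.
(4,1) = 5: row 4 has {1,2,3,4,6}; col 1 has {3,4,6}; box has {1,3,4} → only 5 remains.

513426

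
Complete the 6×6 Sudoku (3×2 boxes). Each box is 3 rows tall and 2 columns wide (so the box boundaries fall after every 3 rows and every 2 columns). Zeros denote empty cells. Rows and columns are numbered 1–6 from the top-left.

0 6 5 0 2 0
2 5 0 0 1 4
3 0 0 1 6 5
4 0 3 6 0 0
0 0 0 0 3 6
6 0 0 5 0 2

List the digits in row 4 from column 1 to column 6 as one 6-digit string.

423651

r1c1 = 1 (sole candidate).
r1c6 = 3 (sole candidate).
r2c3 = 6 (sole candidate).
r2c4 = 3 (sole candidate).
r3c2 = 4 (sole candidate).
r3c3 = 2 (sole candidate).
r4c5 = 5: row 4 has {3,4,6}; col 5 has {1,2,3,6}; box has {2,3,6} → only 5 remains.
r4c6 = 1: row 4 has {3,4,5,6}; col 6 has {2,3,4,5,6}; box has {2,3,5,6} → only 1 remains.
r5c1 = 5 (sole candidate).
r6c5 = 4 (sole candidate).
r1c4 = 4 (sole candidate).
r4c2 = 2: row 4 has {1,3,4,5,6}; col 2 has {4,5,6}; box has {4,5,6} → only 2 remains.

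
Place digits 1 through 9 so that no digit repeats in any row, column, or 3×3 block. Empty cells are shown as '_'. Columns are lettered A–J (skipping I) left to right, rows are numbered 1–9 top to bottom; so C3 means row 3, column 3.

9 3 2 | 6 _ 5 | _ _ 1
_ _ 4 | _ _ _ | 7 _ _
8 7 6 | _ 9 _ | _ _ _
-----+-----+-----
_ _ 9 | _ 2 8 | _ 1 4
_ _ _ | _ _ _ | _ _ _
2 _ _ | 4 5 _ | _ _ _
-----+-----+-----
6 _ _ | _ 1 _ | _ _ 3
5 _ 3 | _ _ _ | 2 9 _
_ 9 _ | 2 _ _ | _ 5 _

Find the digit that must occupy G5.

A2 = 1: row 2 has {4,7}; col 1 has {2,5,6,8,9}; box has {2,3,4,6,7,8,9} → only 1 remains.
B2 = 5: row 2 has {1,4,7}; col 2 has {3,7,9}; box has {1,2,3,4,6,7,8,9} → only 5 remains.
B4 = 6: row 4 has {1,2,4,8,9}; col 2 has {3,5,7,9}; box has {2,9} → only 6 remains.
E1 = 7: in row 1, 7 can only go here (every other open cell in that row sees a 7).
J2 = 9: in row 2, 9 can only go here (every other open cell in that row sees a 9).
H2 = 6: in row 2, 6 can only go here (every other open cell in that row sees a 6).
F2 = 2: in row 2, 2 can only go here (every other open cell in that row sees a 2).
G4 = 5: in row 4, 5 can only go here (every other open cell in that row sees a 5).
J3 = 5: in row 3, 5 can only go here (every other open cell in that row sees a 5).
H3 = 2: in row 3, 2 can only go here (every other open cell in that row sees a 2).
J5 = 2: in row 5, 2 can only go here (every other open cell in that row sees a 2).
C5 = 5: in row 5, 5 can only go here (every other open cell in that row sees a 5).
B7 = 2: in row 7, 2 can only go here (every other open cell in that row sees a 2).
D7 = 5: in row 7, 5 can only go here (every other open cell in that row sees a 5).
F7 = 9: in row 7, 9 can only go here (every other open cell in that row sees a 9).
G6 = 9: in row 6, 9 can only go here (every other open cell in that row sees a 9).
D5 = 9: in row 5, 9 can only go here (every other open cell in that row sees a 9).
B8 = 1: in row 8, 1 can only go here (every other open cell in that row sees a 1).
B6 = 8: row 6 has {2,4,5,9}; col 2 has {1,2,3,5,6,7,9}; box has {2,5,6,9} → only 8 remains.
B5 = 4: row 5 has {2,5,9}; col 2 has {1,2,3,5,6,7,8,9}; box has {2,5,6,8,9} → only 4 remains.
F5 = 1: in row 5, 1 can only go here (every other open cell in that row sees a 1).
D3 = 1: in row 3, 1 can only go here (every other open cell in that row sees a 1).
C6 = 1: in row 6, 1 can only go here (every other open cell in that row sees a 1).
G9 = 1: in row 9, 1 can only go here (every other open cell in that row sees a 1).
A9 = 4: in column 1, 4 can only go here (every other open cell in that column sees a 4).
E8 = 4: in column 5, 4 can only go here (every other open cell in that column sees a 4).
F3 = 4: in column 6, 4 can only go here (every other open cell in that column sees a 4).
G3 = 3: row 3 has {1,2,4,5,6,7,8,9}; col 7 has {1,2,5,7,9}; box has {1,2,5,6,7,9} → only 3 remains.
G5 = 6: in column 7, 6 can only go here (every other open cell in that column sees a 6).

6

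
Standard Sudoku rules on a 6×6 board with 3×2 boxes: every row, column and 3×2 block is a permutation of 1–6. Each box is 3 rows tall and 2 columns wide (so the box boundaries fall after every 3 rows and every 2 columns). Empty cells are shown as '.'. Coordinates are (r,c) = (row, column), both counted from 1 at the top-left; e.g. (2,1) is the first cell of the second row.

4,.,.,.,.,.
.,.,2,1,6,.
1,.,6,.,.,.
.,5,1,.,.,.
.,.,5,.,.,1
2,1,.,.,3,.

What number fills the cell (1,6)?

2

(1,3) = 3 (sole candidate).
(1,4) = 5 (sole candidate).
(1,6) = 2: row 1 has {3,4,5}; col 6 has {1}; box has {6} → only 2 remains.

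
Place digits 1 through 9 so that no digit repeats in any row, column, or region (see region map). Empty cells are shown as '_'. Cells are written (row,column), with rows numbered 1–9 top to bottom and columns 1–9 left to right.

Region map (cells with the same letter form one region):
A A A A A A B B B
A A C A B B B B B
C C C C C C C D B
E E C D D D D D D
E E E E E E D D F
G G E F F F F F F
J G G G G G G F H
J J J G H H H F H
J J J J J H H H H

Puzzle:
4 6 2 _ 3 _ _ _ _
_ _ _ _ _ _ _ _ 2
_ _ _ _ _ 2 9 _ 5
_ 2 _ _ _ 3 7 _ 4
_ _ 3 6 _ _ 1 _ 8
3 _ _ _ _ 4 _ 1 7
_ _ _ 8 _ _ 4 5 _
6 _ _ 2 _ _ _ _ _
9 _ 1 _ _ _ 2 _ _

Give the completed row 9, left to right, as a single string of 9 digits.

931458276

(1,7) = 8 (sole candidate).
(6,4) = 9 (sole candidate).
(6,7) = 6 (sole candidate).
(8,8) = 3 (sole candidate).
(2,7) = 3 (sole candidate).
(4,4) = 5 (sole candidate).
(6,2) = 5 (sole candidate).
(6,3) = 8 (sole candidate).
(6,5) = 2 (sole candidate).
(8,7) = 5 (sole candidate).
(4,1) = 1 (sole candidate).
(4,3) = 6 (sole candidate).
(1,6) = 5 (hidden single in row 1).
(2,3) = 5 (hidden single in row 2).
(3,8) = 6 (hidden single in row 3).
(5,8) = 2 (hidden single in row 5).
(7,1) = 2 (hidden single in row 7).
(7,9) = 3 (hidden single in row 7).
(9,9) = 6: row 9 has {1,2,9}; col 9 has {2,3,4,5,7,8}; region has {2,3,5} → only 6 remains.
(9,5) = 5: in row 9, 5 can only go here (every other open cell in that row sees a 5).
(5,1) = 5 (hidden single in row 5).
(7,3) = 9 (hidden single in column 3).
(2,2) = 9 (hidden single in region A).
(2,1) = 8 (hidden single in row 2).
(3,1) = 7 (sole candidate).
(3,3) = 4 (sole candidate).
(8,3) = 7 (sole candidate).
(9,4) = 4: in column 4, 4 can only go here (every other open cell in that column sees a 4).
(8,2) = 8 (sole candidate).
(9,2) = 3: row 9 has {1,2,4,5,6,9}; col 2 has {2,5,6,8,9}; region has {1,2,4,5,6,7,8,9} → only 3 remains.
(3,2) = 1 (sole candidate).
(3,4) = 3 (sole candidate).
(3,5) = 8 (sole candidate).
(4,5) = 9 (sole candidate).
(4,8) = 8 (sole candidate).
(7,2) = 7 (sole candidate).
(9,8) = 7: row 9 has {1,2,3,4,5,6,9}; col 8 has {1,2,3,5,6,8}; region has {2,3,5,6} → only 7 remains.
(1,8) = 9 (sole candidate).
(1,9) = 1 (sole candidate).
(2,8) = 4 (sole candidate).
(5,2) = 4 (sole candidate).
(5,5) = 7 (sole candidate).
(5,6) = 9 (sole candidate).
(8,6) = 1 (sole candidate).
(8,9) = 9 (sole candidate).
(9,6) = 8: row 9 has {1,2,3,4,5,6,7,9}; col 6 has {1,2,3,4,5,9}; region has {1,2,3,5,6,7,9} → only 8 remains.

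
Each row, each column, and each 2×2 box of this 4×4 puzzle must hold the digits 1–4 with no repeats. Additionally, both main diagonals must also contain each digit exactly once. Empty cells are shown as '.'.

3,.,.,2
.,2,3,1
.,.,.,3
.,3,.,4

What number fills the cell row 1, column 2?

row 1, column 3 = 4: row 1 has {2,3}; col 3 has {3}; box has {1,2,3} → only 4 remains.
row 2, column 1 = 4: row 2 has {1,2,3}; col 1 has {3}; box has {2,3} → only 4 remains.
row 3, column 3 = 1: row 3 has {3}; col 3 has {3,4}; box has {3,4}; main diagonal has {2,3,4} → only 1 remains.
row 4, column 1 = 1: row 4 has {3,4}; col 1 has {3,4}; box has {3}; anti-diagonal has {2,3} → only 1 remains.
row 4, column 3 = 2: row 4 has {1,3,4}; col 3 has {1,3,4}; box has {1,3,4} → only 2 remains.
row 1, column 2 = 1: row 1 has {2,3,4}; col 2 has {2,3}; box has {2,3,4} → only 1 remains.

1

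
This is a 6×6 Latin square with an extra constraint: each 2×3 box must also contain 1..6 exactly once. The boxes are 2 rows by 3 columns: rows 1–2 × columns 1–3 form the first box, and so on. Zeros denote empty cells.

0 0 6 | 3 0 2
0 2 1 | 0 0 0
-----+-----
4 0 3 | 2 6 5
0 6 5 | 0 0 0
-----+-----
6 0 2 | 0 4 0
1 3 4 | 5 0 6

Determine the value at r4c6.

r1c1 = 5: row 1 has {2,3,6}; col 1 has {1,4,6}; box has {1,2,6} → only 5 remains.
r1c2 = 4: row 1 has {2,3,5,6}; col 2 has {2,3,6}; box has {1,2,5,6} → only 4 remains.
r1c5 = 1: row 1 has {2,3,4,5,6}; col 5 has {4,6}; box has {2,3} → only 1 remains.
r2c1 = 3: row 2 has {1,2}; col 1 has {1,4,5,6}; box has {1,2,4,5,6} → only 3 remains.
r2c5 = 5: row 2 has {1,2,3}; col 5 has {1,4,6}; box has {1,2,3} → only 5 remains.
r2c6 = 4: row 2 has {1,2,3,5}; col 6 has {2,5,6}; box has {1,2,3,5} → only 4 remains.
r3c2 = 1: row 3 has {2,3,4,5,6}; col 2 has {2,3,4,6}; box has {3,4,5,6} → only 1 remains.
r4c1 = 2: row 4 has {5,6}; col 1 has {1,3,4,5,6}; box has {1,3,4,5,6} → only 2 remains.
r4c5 = 3: row 4 has {2,5,6}; col 5 has {1,4,5,6}; box has {2,5,6} → only 3 remains.
r4c6 = 1: row 4 has {2,3,5,6}; col 6 has {2,4,5,6}; box has {2,3,5,6} → only 1 remains.

1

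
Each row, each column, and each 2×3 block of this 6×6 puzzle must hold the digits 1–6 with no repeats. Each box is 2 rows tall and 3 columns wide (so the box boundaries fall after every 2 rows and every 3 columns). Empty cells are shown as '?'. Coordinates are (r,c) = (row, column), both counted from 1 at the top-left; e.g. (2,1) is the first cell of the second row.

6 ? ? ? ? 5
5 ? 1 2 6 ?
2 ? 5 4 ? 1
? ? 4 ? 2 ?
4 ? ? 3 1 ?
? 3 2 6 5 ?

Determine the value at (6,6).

4

(1,3) = 3: row 1 has {5,6}; col 3 has {1,2,4,5}; box has {1,5,6} → only 3 remains.
(1,4) = 1: row 1 has {3,5,6}; col 4 has {2,3,4,6}; box has {2,5,6} → only 1 remains.
(1,5) = 4: row 1 has {1,3,5,6}; col 5 has {1,2,5,6}; box has {1,2,5,6} → only 4 remains.
(2,2) = 4: row 2 has {1,2,5,6}; col 2 has {3}; box has {1,3,5,6} → only 4 remains.
(2,6) = 3: row 2 has {1,2,4,5,6}; col 6 has {1,5}; box has {1,2,4,5,6} → only 3 remains.
(3,2) = 6: row 3 has {1,2,4,5}; col 2 has {3,4}; box has {2,4,5} → only 6 remains.
(3,5) = 3: row 3 has {1,2,4,5,6}; col 5 has {1,2,4,5,6}; box has {1,2,4} → only 3 remains.
(4,2) = 1: row 4 has {2,4}; col 2 has {3,4,6}; box has {2,4,5,6} → only 1 remains.
(4,4) = 5: row 4 has {1,2,4}; col 4 has {1,2,3,4,6}; box has {1,2,3,4} → only 5 remains.
(4,6) = 6: row 4 has {1,2,4,5}; col 6 has {1,3,5}; box has {1,2,3,4,5} → only 6 remains.
(5,2) = 5: row 5 has {1,3,4}; col 2 has {1,3,4,6}; box has {2,3,4} → only 5 remains.
(5,3) = 6: row 5 has {1,3,4,5}; col 3 has {1,2,3,4,5}; box has {2,3,4,5} → only 6 remains.
(5,6) = 2: row 5 has {1,3,4,5,6}; col 6 has {1,3,5,6}; box has {1,3,5,6} → only 2 remains.
(6,1) = 1: row 6 has {2,3,5,6}; col 1 has {2,4,5,6}; box has {2,3,4,5,6} → only 1 remains.
(6,6) = 4: row 6 has {1,2,3,5,6}; col 6 has {1,2,3,5,6}; box has {1,2,3,5,6} → only 4 remains.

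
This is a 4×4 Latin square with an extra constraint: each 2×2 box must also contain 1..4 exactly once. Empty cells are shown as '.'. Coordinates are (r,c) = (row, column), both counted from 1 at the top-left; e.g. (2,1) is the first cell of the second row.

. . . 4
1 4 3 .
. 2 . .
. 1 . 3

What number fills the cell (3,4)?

1

(1,2) = 3 (sole candidate).
(2,4) = 2 (sole candidate).
(3,4) = 1: row 3 has {2}; col 4 has {2,3,4}; box has {3} → only 1 remains.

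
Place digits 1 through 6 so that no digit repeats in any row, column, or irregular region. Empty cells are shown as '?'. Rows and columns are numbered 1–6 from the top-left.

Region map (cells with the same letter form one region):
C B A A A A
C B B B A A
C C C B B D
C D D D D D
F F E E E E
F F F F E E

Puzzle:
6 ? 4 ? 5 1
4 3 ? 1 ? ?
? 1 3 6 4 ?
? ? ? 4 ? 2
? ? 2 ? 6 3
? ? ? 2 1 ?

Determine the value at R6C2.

R1C2 = 2: row 1 has {1,4,5,6}; col 2 has {1,3}; region has {1,3,4,6} → only 2 remains.
R1C4 = 3: row 1 has {1,2,4,5,6}; col 4 has {1,2,4,6}; region has {1,4,5} → only 3 remains.
R2C3 = 5: row 2 has {1,3,4}; col 3 has {2,3,4}; region has {1,2,3,4,6} → only 5 remains.
R2C5 = 2: row 2 has {1,3,4,5}; col 5 has {1,4,5,6}; region has {1,3,4,5} → only 2 remains.
R2C6 = 6: row 2 has {1,2,3,4,5}; col 6 has {1,2,3}; region has {1,2,3,4,5} → only 6 remains.
R3C6 = 5: row 3 has {1,3,4,6}; col 6 has {1,2,3,6}; region has {2,4} → only 5 remains.
R4C1 = 5: row 4 has {2,4}; col 1 has {4,6}; region has {1,3,4,6} → only 5 remains.
R4C2 = 6: row 4 has {2,4,5}; col 2 has {1,2,3}; region has {2,4,5} → only 6 remains.
R4C3 = 1: row 4 has {2,4,5,6}; col 3 has {2,3,4,5}; region has {2,4,5,6} → only 1 remains.
R4C5 = 3: row 4 has {1,2,4,5,6}; col 5 has {1,2,4,5,6}; region has {1,2,4,5,6} → only 3 remains.
R5C1 = 1: row 5 has {2,3,6}; col 1 has {4,5,6}; region has {2} → only 1 remains.
R5C4 = 5: row 5 has {1,2,3,6}; col 4 has {1,2,3,4,6}; region has {1,2,3,6} → only 5 remains.
R6C1 = 3: row 6 has {1,2}; col 1 has {1,4,5,6}; region has {1,2} → only 3 remains.
R6C3 = 6: row 6 has {1,2,3}; col 3 has {1,2,3,4,5}; region has {1,2,3} → only 6 remains.
R6C6 = 4: row 6 has {1,2,3,6}; col 6 has {1,2,3,5,6}; region has {1,2,3,5,6} → only 4 remains.
R3C1 = 2: row 3 has {1,3,4,5,6}; col 1 has {1,3,4,5,6}; region has {1,3,4,5,6} → only 2 remains.
R5C2 = 4: row 5 has {1,2,3,5,6}; col 2 has {1,2,3,6}; region has {1,2,3,6} → only 4 remains.
R6C2 = 5: row 6 has {1,2,3,4,6}; col 2 has {1,2,3,4,6}; region has {1,2,3,4,6} → only 5 remains.

5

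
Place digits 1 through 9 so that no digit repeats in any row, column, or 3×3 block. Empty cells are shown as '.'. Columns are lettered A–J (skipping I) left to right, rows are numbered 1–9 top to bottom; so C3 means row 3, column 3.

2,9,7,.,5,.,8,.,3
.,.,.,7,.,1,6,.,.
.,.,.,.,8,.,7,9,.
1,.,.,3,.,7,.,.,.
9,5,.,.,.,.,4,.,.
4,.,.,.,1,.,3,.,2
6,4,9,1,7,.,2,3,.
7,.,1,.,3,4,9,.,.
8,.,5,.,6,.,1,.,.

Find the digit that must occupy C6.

F1 = 6: row 1 has {2,3,5,7,8,9}; col 6 has {1,4,7}; box has {1,5,7,8} → only 6 remains.
G4 = 5: row 4 has {1,3,7}; col 7 has {1,2,3,4,6,7,8,9}; box has {2,3,4} → only 5 remains.
E5 = 2: row 5 has {4,5,9}; col 5 has {1,3,5,6,7,8}; box has {1,3,7} → only 2 remains.
F5 = 8: row 5 has {2,4,5,9}; col 6 has {1,4,6,7}; box has {1,2,3,7} → only 8 remains.
F7 = 5: row 7 has {1,2,3,4,6,7,9}; col 6 has {1,4,6,7,8}; box has {1,3,4,6,7} → only 5 remains.
J7 = 8: row 7 has {1,2,3,4,5,6,7,9}; col 9 has {2,3}; box has {1,2,3,9} → only 8 remains.
B8 = 2: row 8 has {1,3,4,7,9}; col 2 has {4,5,9}; box has {1,4,5,6,7,8,9} → only 2 remains.
D8 = 8: row 8 has {1,2,3,4,7,9}; col 4 has {1,3,7}; box has {1,3,4,5,6,7} → only 8 remains.
B9 = 3: row 9 has {1,5,6,8}; col 2 has {2,4,5,9}; box has {1,2,4,5,6,7,8,9} → only 3 remains.
D1 = 4: row 1 has {2,3,5,6,7,8,9}; col 4 has {1,3,7,8}; box has {1,5,6,7,8} → only 4 remains.
H1 = 1: row 1 has {2,3,4,5,6,7,8,9}; col 8 has {3,9}; box has {3,6,7,8,9} → only 1 remains.
B2 = 8: row 2 has {1,6,7}; col 2 has {2,3,4,5,9}; box has {2,7,9} → only 8 remains.
E2 = 9: row 2 has {1,6,7,8}; col 5 has {1,2,3,5,6,7,8}; box has {1,4,5,6,7,8} → only 9 remains.
D3 = 2: row 3 has {7,8,9}; col 4 has {1,3,4,7,8}; box has {1,4,5,6,7,8,9} → only 2 remains.
F3 = 3: row 3 has {2,7,8,9}; col 6 has {1,4,5,6,7,8}; box has {1,2,4,5,6,7,8,9} → only 3 remains.
B4 = 6: row 4 has {1,3,5,7}; col 2 has {2,3,4,5,8,9}; box has {1,4,5,9} → only 6 remains.
E4 = 4: row 4 has {1,3,5,6,7}; col 5 has {1,2,3,5,6,7,8,9}; box has {1,2,3,7,8} → only 4 remains.
H4 = 8: row 4 has {1,3,4,5,6,7}; col 8 has {1,3,9}; box has {2,3,4,5} → only 8 remains.
J4 = 9: row 4 has {1,3,4,5,6,7,8}; col 9 has {2,3,8}; box has {2,3,4,5,8} → only 9 remains.
C5 = 3: row 5 has {2,4,5,8,9}; col 3 has {1,5,7,9}; box has {1,4,5,6,9} → only 3 remains.
D5 = 6: row 5 has {2,3,4,5,8,9}; col 4 has {1,2,3,4,7,8}; box has {1,2,3,4,7,8} → only 6 remains.
H5 = 7: row 5 has {2,3,4,5,6,8,9}; col 8 has {1,3,8,9}; box has {2,3,4,5,8,9} → only 7 remains.
J5 = 1: row 5 has {2,3,4,5,6,7,8,9}; col 9 has {2,3,8,9}; box has {2,3,4,5,7,8,9} → only 1 remains.
B6 = 7: row 6 has {1,2,3,4}; col 2 has {2,3,4,5,6,8,9}; box has {1,3,4,5,6,9} → only 7 remains.
C6 = 8: row 6 has {1,2,3,4,7}; col 3 has {1,3,5,7,9}; box has {1,3,4,5,6,7,9} → only 8 remains.

8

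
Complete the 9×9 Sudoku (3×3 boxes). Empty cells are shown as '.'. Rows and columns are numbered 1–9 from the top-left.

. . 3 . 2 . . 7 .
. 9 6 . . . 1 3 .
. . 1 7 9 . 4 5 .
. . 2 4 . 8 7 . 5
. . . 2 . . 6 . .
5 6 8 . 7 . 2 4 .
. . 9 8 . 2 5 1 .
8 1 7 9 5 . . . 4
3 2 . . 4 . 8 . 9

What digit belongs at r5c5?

1

r1c1 = 4 (sole candidate).
r1c7 = 9 (sole candidate).
r2c4 = 5 (sole candidate).
r2c5 = 8 (sole candidate).
r2c6 = 4 (sole candidate).
r2c9 = 2 (sole candidate).
r3c1 = 2 (sole candidate).
r3c2 = 8 (sole candidate).
r3c9 = 6 (sole candidate).
r4c2 = 3 (sole candidate).
r4c8 = 9 (sole candidate).
r5c3 = 4 (sole candidate).
r5c8 = 8 (sole candidate).
r7c1 = 6 (sole candidate).
r7c2 = 4 (sole candidate).
r7c5 = 3 (sole candidate).
r7c9 = 7 (sole candidate).
r8c6 = 6 (sole candidate).
r8c7 = 3 (sole candidate).
r8c8 = 2 (sole candidate).
r9c3 = 5 (sole candidate).
r9c4 = 1 (sole candidate).
r9c6 = 7 (sole candidate).
r9c8 = 6 (sole candidate).
r1c2 = 5 (sole candidate).
r1c4 = 6 (sole candidate).
r1c6 = 1 (sole candidate).
r1c9 = 8 (sole candidate).
r2c1 = 7 (sole candidate).
r3c6 = 3 (sole candidate).
r4c1 = 1 (sole candidate).
r4c5 = 6 (sole candidate).
r5c1 = 9 (sole candidate).
r5c2 = 7 (sole candidate).
r5c5 = 1: row 5 has {2,4,6,7,8,9}; col 5 has {2,3,4,5,6,7,8,9}; box has {2,4,6,7,8} → only 1 remains.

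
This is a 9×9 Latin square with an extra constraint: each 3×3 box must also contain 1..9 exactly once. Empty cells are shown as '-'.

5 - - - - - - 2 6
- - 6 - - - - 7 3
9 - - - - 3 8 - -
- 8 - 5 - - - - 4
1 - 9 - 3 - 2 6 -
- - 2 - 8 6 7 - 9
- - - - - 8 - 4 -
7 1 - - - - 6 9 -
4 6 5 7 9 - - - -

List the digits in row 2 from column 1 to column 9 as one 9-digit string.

r5c4 = 4 (sole candidate).
r5c6 = 7 (sole candidate).
r6c1 = 3 (sole candidate).
r6c4 = 1 (sole candidate).
r6c8 = 5 (sole candidate).
r7c1 = 2 (sole candidate).
r7c3 = 3 (sole candidate).
r7c4 = 6 (sole candidate).
r8c3 = 8 (sole candidate).
r2c1 = 8: row 2 has {3,6,7}; col 1 has {1,2,3,4,5,7,9}; box has {5,6,9} → only 8 remains.
r3c4 = 2 (sole candidate).
r3c8 = 1 (sole candidate).
r3c9 = 5 (sole candidate).
r4c1 = 6 (sole candidate).
r4c3 = 7 (sole candidate).
r4c5 = 2 (sole candidate).
r4c6 = 9 (sole candidate).
r4c8 = 3 (sole candidate).
r5c2 = 5 (sole candidate).
r5c9 = 8 (sole candidate).
r6c2 = 4 (sole candidate).
r7c2 = 9 (sole candidate).
r8c4 = 3 (sole candidate).
r8c9 = 2 (sole candidate).
r9c8 = 8 (sole candidate).
r9c9 = 1 (sole candidate).
r2c2 = 2: row 2 has {3,6,7,8}; col 2 has {1,4,5,6,8,9}; box has {5,6,8,9} → only 2 remains.
r2c4 = 9: row 2 has {2,3,6,7,8}; col 4 has {1,2,3,4,5,6,7}; box has {2,3} → only 9 remains.
r2c7 = 4: row 2 has {2,3,6,7,8,9}; col 7 has {2,6,7,8}; box has {1,2,3,5,6,7,8} → only 4 remains.
r3c2 = 7 (sole candidate).
r3c3 = 4 (sole candidate).
r3c5 = 6 (sole candidate).
r4c7 = 1 (sole candidate).
r7c7 = 5 (sole candidate).
r7c9 = 7 (sole candidate).
r9c6 = 2 (sole candidate).
r9c7 = 3 (sole candidate).
r1c2 = 3 (sole candidate).
r1c3 = 1 (sole candidate).
r1c4 = 8 (sole candidate).
r1c6 = 4 (sole candidate).
r1c7 = 9 (sole candidate).
r7c5 = 1 (sole candidate).
r8c6 = 5 (sole candidate).
r1c5 = 7 (sole candidate).
r2c5 = 5: row 2 has {2,3,4,6,7,8,9}; col 5 has {1,2,3,6,7,8,9}; box has {2,3,4,6,7,8,9} → only 5 remains.
r2c6 = 1: row 2 has {2,3,4,5,6,7,8,9}; col 6 has {2,3,4,5,6,7,8,9}; box has {2,3,4,5,6,7,8,9} → only 1 remains.

826951473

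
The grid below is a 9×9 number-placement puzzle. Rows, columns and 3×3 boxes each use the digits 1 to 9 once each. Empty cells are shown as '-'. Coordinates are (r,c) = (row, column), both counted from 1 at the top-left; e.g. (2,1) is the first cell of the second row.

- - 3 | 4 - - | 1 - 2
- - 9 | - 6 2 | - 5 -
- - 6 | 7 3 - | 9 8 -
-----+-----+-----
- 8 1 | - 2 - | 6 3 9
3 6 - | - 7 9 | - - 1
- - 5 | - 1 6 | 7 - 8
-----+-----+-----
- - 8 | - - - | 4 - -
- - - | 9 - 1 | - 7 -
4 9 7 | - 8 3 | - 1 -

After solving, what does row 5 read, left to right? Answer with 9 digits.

364879521

(1,8) = 6: row 1 has {1,2,3,4}; col 8 has {1,3,5,7,8}; box has {1,2,5,8,9} → only 6 remains.
(2,7) = 3: row 2 has {2,5,6,9}; col 7 has {1,4,6,7,9}; box has {1,2,5,6,8,9} → only 3 remains.
(3,6) = 5: row 3 has {3,6,7,8,9}; col 6 has {1,2,3,6,9}; box has {2,3,4,6,7} → only 5 remains.
(3,9) = 4: row 3 has {3,5,6,7,8,9}; col 9 has {1,2,8,9}; box has {1,2,3,5,6,8,9} → only 4 remains.
(4,1) = 7: row 4 has {1,2,3,6,8,9}; col 1 has {3,4}; box has {1,3,5,6,8} → only 7 remains.
(4,4) = 5: row 4 has {1,2,3,6,7,8,9}; col 4 has {4,7,9}; box has {1,2,6,7,9} → only 5 remains.
(4,6) = 4: row 4 has {1,2,3,5,6,7,8,9}; col 6 has {1,2,3,5,6,9}; box has {1,2,5,6,7,9} → only 4 remains.
(5,4) = 8: row 5 has {1,3,6,7,9}; col 4 has {4,5,7,9}; box has {1,2,4,5,6,7,9} → only 8 remains.
(6,4) = 3: row 6 has {1,5,6,7,8}; col 4 has {4,5,7,8,9}; box has {1,2,4,5,6,7,8,9} → only 3 remains.
(7,5) = 5: row 7 has {4,8}; col 5 has {1,2,3,6,7,8}; box has {1,3,8,9} → only 5 remains.
(7,6) = 7: row 7 has {4,5,8}; col 6 has {1,2,3,4,5,6,9}; box has {1,3,5,8,9} → only 7 remains.
(8,3) = 2: row 8 has {1,7,9}; col 3 has {1,3,5,6,7,8,9}; box has {4,7,8,9} → only 2 remains.
(8,5) = 4: row 8 has {1,2,7,9}; col 5 has {1,2,3,5,6,7,8}; box has {1,3,5,7,8,9} → only 4 remains.
(1,5) = 9: row 1 has {1,2,3,4,6}; col 5 has {1,2,3,4,5,6,7,8}; box has {2,3,4,5,6,7} → only 9 remains.
(1,6) = 8: row 1 has {1,2,3,4,6,9}; col 6 has {1,2,3,4,5,6,7,9}; box has {2,3,4,5,6,7,9} → only 8 remains.
(2,4) = 1: row 2 has {2,3,5,6,9}; col 4 has {3,4,5,7,8,9}; box has {2,3,4,5,6,7,8,9} → only 1 remains.
(2,9) = 7: row 2 has {1,2,3,5,6,9}; col 9 has {1,2,4,8,9}; box has {1,2,3,4,5,6,8,9} → only 7 remains.
(5,3) = 4: row 5 has {1,3,6,7,8,9}; col 3 has {1,2,3,5,6,7,8,9}; box has {1,3,5,6,7,8} → only 4 remains.
(5,8) = 2: row 5 has {1,3,4,6,7,8,9}; col 8 has {1,3,5,6,7,8}; box has {1,3,6,7,8,9} → only 2 remains.
(6,2) = 2: row 6 has {1,3,5,6,7,8}; col 2 has {6,8,9}; box has {1,3,4,5,6,7,8} → only 2 remains.
(6,8) = 4: row 6 has {1,2,3,5,6,7,8}; col 8 has {1,2,3,5,6,7,8}; box has {1,2,3,6,7,8,9} → only 4 remains.
(7,8) = 9: row 7 has {4,5,7,8}; col 8 has {1,2,3,4,5,6,7,8}; box has {1,4,7} → only 9 remains.
(1,1) = 5: row 1 has {1,2,3,4,6,8,9}; col 1 has {3,4,7}; box has {3,6,9} → only 5 remains.
(1,2) = 7: row 1 has {1,2,3,4,5,6,8,9}; col 2 has {2,6,8,9}; box has {3,5,6,9} → only 7 remains.
(2,1) = 8: row 2 has {1,2,3,5,6,7,9}; col 1 has {3,4,5,7}; box has {3,5,6,7,9} → only 8 remains.
(2,2) = 4: row 2 has {1,2,3,5,6,7,8,9}; col 2 has {2,6,7,8,9}; box has {3,5,6,7,8,9} → only 4 remains.
(3,2) = 1: row 3 has {3,4,5,6,7,8,9}; col 2 has {2,4,6,7,8,9}; box has {3,4,5,6,7,8,9} → only 1 remains.
(5,7) = 5: row 5 has {1,2,3,4,6,7,8,9}; col 7 has {1,3,4,6,7,9}; box has {1,2,3,4,6,7,8,9} → only 5 remains.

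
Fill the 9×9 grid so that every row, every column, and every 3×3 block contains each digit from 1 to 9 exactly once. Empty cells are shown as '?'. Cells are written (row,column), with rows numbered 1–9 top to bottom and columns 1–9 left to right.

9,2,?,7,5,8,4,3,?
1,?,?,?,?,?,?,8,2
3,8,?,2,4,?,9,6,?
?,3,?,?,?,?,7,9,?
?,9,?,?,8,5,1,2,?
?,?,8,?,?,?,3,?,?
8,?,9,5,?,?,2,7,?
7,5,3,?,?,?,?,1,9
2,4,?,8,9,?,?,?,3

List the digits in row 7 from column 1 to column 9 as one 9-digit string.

(1,3) = 6: row 1 has {2,3,4,5,7,8,9}; col 3 has {3,8,9}; box has {1,2,3,8,9} → only 6 remains.
(1,9) = 1: row 1 has {2,3,4,5,6,7,8,9}; col 9 has {2,3,9}; box has {2,3,4,6,8,9} → only 1 remains.
(2,2) = 7: row 2 has {1,2,8}; col 2 has {2,3,4,5,8,9}; box has {1,2,3,6,8,9} → only 7 remains.
(2,7) = 5: row 2 has {1,2,7,8}; col 7 has {1,2,3,4,7,9}; box has {1,2,3,4,6,8,9} → only 5 remains.
(3,3) = 5: row 3 has {2,3,4,6,8,9}; col 3 has {3,6,8,9}; box has {1,2,3,6,7,8,9} → only 5 remains.
(3,6) = 1: row 3 has {2,3,4,5,6,8,9}; col 6 has {5,8}; box has {2,4,5,7,8} → only 1 remains.
(3,9) = 7: row 3 has {1,2,3,4,5,6,8,9}; col 9 has {1,2,3,9}; box has {1,2,3,4,5,6,8,9} → only 7 remains.
(9,3) = 1: row 9 has {2,3,4,8,9}; col 3 has {3,5,6,8,9}; box has {2,3,4,5,7,8,9} → only 1 remains.
(9,7) = 6: row 9 has {1,2,3,4,8,9}; col 7 has {1,2,3,4,5,7,9}; box has {1,2,3,7,9} → only 6 remains.
(9,8) = 5: row 9 has {1,2,3,4,6,8,9}; col 8 has {1,2,3,6,7,8,9}; box has {1,2,3,6,7,9} → only 5 remains.
(2,3) = 4: row 2 has {1,2,5,7,8}; col 3 has {1,3,5,6,8,9}; box has {1,2,3,5,6,7,8,9} → only 4 remains.
(4,3) = 2: row 4 has {3,7,9}; col 3 has {1,3,4,5,6,8,9}; box has {3,8,9} → only 2 remains.
(5,3) = 7: row 5 has {1,2,5,8,9}; col 3 has {1,2,3,4,5,6,8,9}; box has {2,3,8,9} → only 7 remains.
(6,8) = 4: row 6 has {3,8}; col 8 has {1,2,3,5,6,7,8,9}; box has {1,2,3,7,9} → only 4 remains.
(7,2) = 6: row 7 has {2,5,7,8,9}; col 2 has {2,3,4,5,7,8,9}; box has {1,2,3,4,5,7,8,9} → only 6 remains.
(7,9) = 4: row 7 has {2,5,6,7,8,9}; col 9 has {1,2,3,7,9}; box has {1,2,3,5,6,7,9} → only 4 remains.
(8,7) = 8: row 8 has {1,3,5,7,9}; col 7 has {1,2,3,4,5,6,7,9}; box has {1,2,3,4,5,6,7,9} → only 8 remains.
(9,6) = 7: row 9 has {1,2,3,4,5,6,8,9}; col 6 has {1,5,8}; box has {5,8,9} → only 7 remains.
(5,9) = 6: row 5 has {1,2,5,7,8,9}; col 9 has {1,2,3,4,7,9}; box has {1,2,3,4,7,9} → only 6 remains.
(6,2) = 1: row 6 has {3,4,8}; col 2 has {2,3,4,5,6,7,8,9}; box has {2,3,7,8,9} → only 1 remains.
(6,9) = 5: row 6 has {1,3,4,8}; col 9 has {1,2,3,4,6,7,9}; box has {1,2,3,4,6,7,9} → only 5 remains.
(7,6) = 3: row 7 has {2,4,5,6,7,8,9}; col 6 has {1,5,7,8}; box has {5,7,8,9} → only 3 remains.
(4,9) = 8: row 4 has {2,3,7,9}; col 9 has {1,2,3,4,5,6,7,9}; box has {1,2,3,4,5,6,7,9} → only 8 remains.
(5,1) = 4: row 5 has {1,2,5,6,7,8,9}; col 1 has {1,2,3,7,8,9}; box has {1,2,3,7,8,9} → only 4 remains.
(5,4) = 3: row 5 has {1,2,4,5,6,7,8,9}; col 4 has {2,5,7,8}; box has {5,8} → only 3 remains.
(6,1) = 6: row 6 has {1,3,4,5,8}; col 1 has {1,2,3,4,7,8,9}; box has {1,2,3,4,7,8,9} → only 6 remains.
(6,4) = 9: row 6 has {1,3,4,5,6,8}; col 4 has {2,3,5,7,8}; box has {3,5,8} → only 9 remains.
(6,6) = 2: row 6 has {1,3,4,5,6,8,9}; col 6 has {1,3,5,7,8}; box has {3,5,8,9} → only 2 remains.
(7,5) = 1: row 7 has {2,3,4,5,6,7,8,9}; col 5 has {4,5,8,9}; box has {3,5,7,8,9} → only 1 remains.

869513274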